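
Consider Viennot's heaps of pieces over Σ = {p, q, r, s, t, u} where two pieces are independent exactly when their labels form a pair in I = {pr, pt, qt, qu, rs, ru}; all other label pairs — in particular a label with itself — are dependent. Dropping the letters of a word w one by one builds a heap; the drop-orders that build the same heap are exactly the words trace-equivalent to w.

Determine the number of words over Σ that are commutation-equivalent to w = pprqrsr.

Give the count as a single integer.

9

piece 0:p — minimal
piece 1:p rests on {0:p}
piece 2:r — minimal
piece 3:q rests on {1:p, 2:r}
piece 4:r rests on {3:q}
piece 5:s rests on {3:q}
piece 6:r rests on {4:r}
minimal pieces: {0:p, 2:r}
ways to finish when only these pieces remain (= sum over removing one remaining piece with nothing left below it):
  1 left: {5}→1  {6}→1
  2 left: {4,6}→1  {5,6}→2
  3 left: {4,5,6}→3
  4 left: {3,4,5,6}→3
  5 left: {1,3,4,5,6}→3  {2,3,4,5,6}→3
  placing 0:p first → 6 extensions
  placing 2:r first → 3 extensions
total linear extensions = 9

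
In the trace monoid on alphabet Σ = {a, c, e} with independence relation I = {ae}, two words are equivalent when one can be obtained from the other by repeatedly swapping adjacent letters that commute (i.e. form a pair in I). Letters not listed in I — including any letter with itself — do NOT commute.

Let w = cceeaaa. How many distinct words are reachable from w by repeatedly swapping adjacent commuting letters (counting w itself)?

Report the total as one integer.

drop 0:c onto floor
drop 1:c onto {0:c}
drop 2:e onto {1:c}
drop 3:e onto {2:e}
drop 4:a onto {1:c}
drop 5:a onto {4:a}
drop 6:a onto {5:a}
ground layer = {0:c}
drop-orders for the pieces not yet dropped (sum over which currently-grounded one goes next):
  1 to go: {3} 1  {6} 1
  2 to go: {2,3} 1  {3,6} 2  {5,6} 1
  3 to go: {2,3,6} 3  {3,5,6} 3  {4,5,6} 1
  4 to go: {2,3,5,6} 6  {3,4,5,6} 4
  5 to go: {2,3,4,5,6} 10
  if 0:c drops first: 10 orders

10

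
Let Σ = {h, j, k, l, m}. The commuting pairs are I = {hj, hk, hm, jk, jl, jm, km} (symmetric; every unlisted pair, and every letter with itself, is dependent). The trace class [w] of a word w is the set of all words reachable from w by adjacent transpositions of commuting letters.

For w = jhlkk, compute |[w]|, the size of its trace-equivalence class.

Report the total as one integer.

5

piece 0:j — minimal
piece 1:h — minimal
piece 2:l rests on {1:h}
piece 3:k rests on {2:l}
piece 4:k rests on {3:k}
minimal pieces: {0:j, 1:h}
ways to finish when only these pieces remain (= sum over removing one remaining piece with nothing left below it):
  1 left: {0}→1  {4}→1
  2 left: {0,4}→2  {3,4}→1
  3 left: {0,3,4}→3  {2,3,4}→1
  placing 0:j first → 1 extensions
  placing 1:h first → 4 extensions
total linear extensions = 5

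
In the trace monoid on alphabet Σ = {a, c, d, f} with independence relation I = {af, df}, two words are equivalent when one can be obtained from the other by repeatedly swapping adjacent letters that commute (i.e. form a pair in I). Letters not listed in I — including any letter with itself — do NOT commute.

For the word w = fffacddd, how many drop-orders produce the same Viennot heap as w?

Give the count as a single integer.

piece 0:f — minimal
piece 1:f rests on {0:f}
piece 2:f rests on {1:f}
piece 3:a — minimal
piece 4:c rests on {2:f, 3:a}
piece 5:d rests on {4:c}
piece 6:d rests on {5:d}
piece 7:d rests on {6:d}
minimal pieces: {0:f, 3:a}
ways to finish when only these pieces remain (= sum over removing one remaining piece with nothing left below it):
  1 left: {7}→1
  2 left: {6,7}→1
  3 left: {5,6,7}→1
  4 left: {4,5,6,7}→1
  5 left: {2,4,5,6,7}→1  {3,4,5,6,7}→1
  6 left: {1,2,4,5,6,7}→1  {2,3,4,5,6,7}→2
  placing 0:f first → 3 extensions
  placing 3:a first → 1 extensions
total linear extensions = 4

4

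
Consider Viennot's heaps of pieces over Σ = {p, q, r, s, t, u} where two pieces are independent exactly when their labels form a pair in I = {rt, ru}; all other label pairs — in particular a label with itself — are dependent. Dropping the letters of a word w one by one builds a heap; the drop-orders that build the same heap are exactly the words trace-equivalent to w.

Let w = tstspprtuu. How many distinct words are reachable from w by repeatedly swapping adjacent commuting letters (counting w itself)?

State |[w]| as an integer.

#0=t has no predecessor
#1=s depends on [0:t]
#2=t depends on [1:s]
#3=s depends on [2:t]
#4=p depends on [3:s]
#5=p depends on [4:p]
#6=r depends on [5:p]
#7=t depends on [5:p]
#8=u depends on [7:t]
#9=u depends on [8:u]
sources: [0:t]
N(rest) = Σ N(rest − s) over sources s of rest; N(one piece) = 1:
  size 1 → [6]=1  [9]=1
  size 2 → [6,9]=2  [8,9]=1
  size 3 → [6,8,9]=3  [7,8,9]=1
  size 4 → [6,7,8,9]=4
  size 5 → [5,6,7,8,9]=4
  size 6 → [4,5,6,7,8,9]=4
  size 7 → [3,4,5,6,7,8,9]=4
  size 8 → [2,3,4,5,6,7,8,9]=4
  first=0(t) contributes 4

4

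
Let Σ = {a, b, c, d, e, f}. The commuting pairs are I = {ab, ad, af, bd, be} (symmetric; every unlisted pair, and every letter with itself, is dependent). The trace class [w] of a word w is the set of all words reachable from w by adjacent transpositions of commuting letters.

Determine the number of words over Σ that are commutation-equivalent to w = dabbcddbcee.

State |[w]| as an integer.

36

#0=d has no predecessor
#1=a has no predecessor
#2=b has no predecessor
#3=b depends on [2:b]
#4=c depends on [0:d, 1:a, 3:b]
#5=d depends on [4:c]
#6=d depends on [5:d]
#7=b depends on [4:c]
#8=c depends on [6:d, 7:b]
#9=e depends on [8:c]
#10=e depends on [9:e]
sources: [0:d, 1:a, 2:b]
N(rest) = Σ N(rest − s) over sources s of rest; N(one piece) = 1:
  size 1 → [10]=1
  size 2 → [9,10]=1
  size 3 → [8,9,10]=1
  size 4 → [6,8,9,10]=1  [7,8,9,10]=1
  size 5 → [5,6,8,9,10]=1  [6,7,8,9,10]=2
  size 6 → [5,6,7,8,9,10]=3
  size 7 → [4,5,6,7,8,9,10]=3
  size 8 → [0,4,5,6,7,8,9,10]=3  [1,4,5,6,7,8,9,10]=3  [3,4,5,6,7,8,9,10]=3
  size 9 → [0,1,4,5,6,7,8,9,10]=6  [0,3,4,5,6,7,8,9,10]=6  [1,3,4,5,6,7,8,9,10]=6  [2,3,4,5,6,7,8,9,10]=3
  first=0(d) contributes 9
  first=1(a) contributes 9
  first=2(b) contributes 18
|[w]| = 36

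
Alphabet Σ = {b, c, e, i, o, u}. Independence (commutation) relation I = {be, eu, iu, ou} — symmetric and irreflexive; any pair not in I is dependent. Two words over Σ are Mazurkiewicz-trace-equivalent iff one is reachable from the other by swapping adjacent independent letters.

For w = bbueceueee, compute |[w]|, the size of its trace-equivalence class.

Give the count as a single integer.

drop 0:b onto floor
drop 1:b onto {0:b}
drop 2:u onto {1:b}
drop 3:e onto floor
drop 4:c onto {2:u, 3:e}
drop 5:e onto {4:c}
drop 6:u onto {4:c}
drop 7:e onto {5:e}
drop 8:e onto {7:e}
drop 9:e onto {8:e}
ground layer = {0:b, 3:e}
drop-orders for the pieces not yet dropped (sum over which currently-grounded one goes next):
  1 to go: {6} 1  {9} 1
  2 to go: {6,9} 2  {8,9} 1
  3 to go: {6,8,9} 3  {7,8,9} 1
  4 to go: {5,7,8,9} 1  {6,7,8,9} 4
  5 to go: {5,6,7,8,9} 5
  6 to go: {4,5,6,7,8,9} 5
  7 to go: {2,4,5,6,7,8,9} 5  {3,4,5,6,7,8,9} 5
  8 to go: {1,2,4,5,6,7,8,9} 5  {2,3,4,5,6,7,8,9} 10
  if 0:b drops first: 15 orders
  if 3:e drops first: 5 orders
heap linearizations: 20

20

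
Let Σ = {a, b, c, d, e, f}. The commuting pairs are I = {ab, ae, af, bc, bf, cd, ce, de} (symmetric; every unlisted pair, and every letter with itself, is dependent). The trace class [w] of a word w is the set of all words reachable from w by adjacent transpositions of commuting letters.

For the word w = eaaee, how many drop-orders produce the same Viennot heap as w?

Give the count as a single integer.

#0=e has no predecessor
#1=a has no predecessor
#2=a depends on [1:a]
#3=e depends on [0:e]
#4=e depends on [3:e]
sources: [0:e, 1:a]
N(rest) = Σ N(rest − s) over sources s of rest; N(one piece) = 1:
  size 1 → [2]=1  [4]=1
  size 2 → [1,2]=1  [2,4]=2  [3,4]=1
  size 3 → [0,3,4]=1  [1,2,4]=3  [2,3,4]=3
  first=0(e) contributes 6
  first=1(a) contributes 4
|[w]| = 10

10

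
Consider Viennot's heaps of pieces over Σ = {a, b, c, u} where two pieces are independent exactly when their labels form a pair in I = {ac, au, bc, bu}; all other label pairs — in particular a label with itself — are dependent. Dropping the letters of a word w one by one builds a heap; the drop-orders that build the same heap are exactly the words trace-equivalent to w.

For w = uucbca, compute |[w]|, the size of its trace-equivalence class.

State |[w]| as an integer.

drop 0:u onto floor
drop 1:u onto {0:u}
drop 2:c onto {1:u}
drop 3:b onto floor
drop 4:c onto {2:c}
drop 5:a onto {3:b}
ground layer = {0:u, 3:b}
drop-orders for the pieces not yet dropped (sum over which currently-grounded one goes next):
  1 to go: {4} 1  {5} 1
  2 to go: {2,4} 1  {3,5} 1  {4,5} 2
  3 to go: {1,2,4} 1  {2,4,5} 3  {3,4,5} 3
  4 to go: {0,1,2,4} 1  {1,2,4,5} 4  {2,3,4,5} 6
  if 0:u drops first: 10 orders
  if 3:b drops first: 5 orders
heap linearizations: 15

15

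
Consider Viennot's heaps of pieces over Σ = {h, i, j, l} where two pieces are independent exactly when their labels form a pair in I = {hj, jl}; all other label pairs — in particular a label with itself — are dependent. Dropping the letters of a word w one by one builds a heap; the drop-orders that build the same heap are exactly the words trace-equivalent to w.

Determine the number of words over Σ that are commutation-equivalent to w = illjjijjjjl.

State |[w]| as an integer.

30

drop 0:i onto floor
drop 1:l onto {0:i}
drop 2:l onto {1:l}
drop 3:j onto {0:i}
drop 4:j onto {3:j}
drop 5:i onto {2:l, 4:j}
drop 6:j onto {5:i}
drop 7:j onto {6:j}
drop 8:j onto {7:j}
drop 9:j onto {8:j}
drop 10:l onto {5:i}
ground layer = {0:i}
drop-orders for the pieces not yet dropped (sum over which currently-grounded one goes next):
  1 to go: {9} 1  {10} 1
  2 to go: {8,9} 1  {9,10} 2
  3 to go: {7,8,9} 1  {8,9,10} 3
  4 to go: {6,7,8,9} 1  {7,8,9,10} 4
  5 to go: {6,7,8,9,10} 5
  6 to go: {5,6,7,8,9,10} 5
  7 to go: {2,5,6,7,8,9,10} 5  {4,5,6,7,8,9,10} 5
  8 to go: {1,2,5,6,7,8,9,10} 5  {2,4,5,6,7,8,9,10} 10  {3,4,5,6,7,8,9,10} 5
  9 to go: {1,2,4,5,6,7,8,9,10} 15  {2,3,4,5,6,7,8,9,10} 15
  if 0:i drops first: 30 orders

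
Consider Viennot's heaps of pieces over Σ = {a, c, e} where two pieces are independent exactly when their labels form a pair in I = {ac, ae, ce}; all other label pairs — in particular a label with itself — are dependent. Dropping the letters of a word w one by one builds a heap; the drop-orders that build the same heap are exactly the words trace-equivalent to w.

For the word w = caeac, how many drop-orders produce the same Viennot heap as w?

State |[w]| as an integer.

30

drop 0:c onto floor
drop 1:a onto floor
drop 2:e onto floor
drop 3:a onto {1:a}
drop 4:c onto {0:c}
ground layer = {0:c, 1:a, 2:e}
drop-orders for the pieces not yet dropped (sum over which currently-grounded one goes next):
  1 to go: {2} 1  {3} 1  {4} 1
  2 to go: {0,4} 1  {1,3} 1  {2,3} 2  {2,4} 2  {3,4} 2
  3 to go: {0,2,4} 3  {0,3,4} 3  {1,2,3} 3  {1,3,4} 3  {2,3,4} 6
  if 0:c drops first: 12 orders
  if 1:a drops first: 12 orders
  if 2:e drops first: 6 orders
heap linearizations: 30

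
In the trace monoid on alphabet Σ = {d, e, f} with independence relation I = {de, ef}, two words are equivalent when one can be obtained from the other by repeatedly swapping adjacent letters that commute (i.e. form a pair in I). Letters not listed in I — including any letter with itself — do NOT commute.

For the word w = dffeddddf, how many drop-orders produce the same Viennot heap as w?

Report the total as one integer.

9

piece 0:d — minimal
piece 1:f rests on {0:d}
piece 2:f rests on {1:f}
piece 3:e — minimal
piece 4:d rests on {2:f}
piece 5:d rests on {4:d}
piece 6:d rests on {5:d}
piece 7:d rests on {6:d}
piece 8:f rests on {7:d}
minimal pieces: {0:d, 3:e}
ways to finish when only these pieces remain (= sum over removing one remaining piece with nothing left below it):
  1 left: {3}→1  {8}→1
  2 left: {3,8}→2  {7,8}→1
  3 left: {3,7,8}→3  {6,7,8}→1
  4 left: {3,6,7,8}→4  {5,6,7,8}→1
  5 left: {3,5,6,7,8}→5  {4,5,6,7,8}→1
  6 left: {2,4,5,6,7,8}→1  {3,4,5,6,7,8}→6
  7 left: {1,2,4,5,6,7,8}→1  {2,3,4,5,6,7,8}→7
  placing 0:d first → 8 extensions
  placing 3:e first → 1 extensions
total linear extensions = 9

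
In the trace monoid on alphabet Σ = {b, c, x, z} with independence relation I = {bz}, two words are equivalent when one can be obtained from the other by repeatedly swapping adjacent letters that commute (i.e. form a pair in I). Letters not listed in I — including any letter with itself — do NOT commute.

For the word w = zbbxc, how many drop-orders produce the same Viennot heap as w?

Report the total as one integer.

#0=z has no predecessor
#1=b has no predecessor
#2=b depends on [1:b]
#3=x depends on [0:z, 2:b]
#4=c depends on [3:x]
sources: [0:z, 1:b]
N(rest) = Σ N(rest − s) over sources s of rest; N(one piece) = 1:
  size 1 → [4]=1
  size 2 → [3,4]=1
  size 3 → [0,3,4]=1  [2,3,4]=1
  first=0(z) contributes 1
  first=1(b) contributes 2
|[w]| = 3

3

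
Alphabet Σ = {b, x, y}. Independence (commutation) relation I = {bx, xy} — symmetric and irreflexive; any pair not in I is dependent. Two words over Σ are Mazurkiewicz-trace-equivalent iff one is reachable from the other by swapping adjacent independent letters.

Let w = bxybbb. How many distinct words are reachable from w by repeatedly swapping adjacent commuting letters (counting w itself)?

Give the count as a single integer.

6

piece 0:b — minimal
piece 1:x — minimal
piece 2:y rests on {0:b}
piece 3:b rests on {2:y}
piece 4:b rests on {3:b}
piece 5:b rests on {4:b}
minimal pieces: {0:b, 1:x}
ways to finish when only these pieces remain (= sum over removing one remaining piece with nothing left below it):
  1 left: {1}→1  {5}→1
  2 left: {1,5}→2  {4,5}→1
  3 left: {1,4,5}→3  {3,4,5}→1
  4 left: {1,3,4,5}→4  {2,3,4,5}→1
  placing 0:b first → 5 extensions
  placing 1:x first → 1 extensions
total linear extensions = 6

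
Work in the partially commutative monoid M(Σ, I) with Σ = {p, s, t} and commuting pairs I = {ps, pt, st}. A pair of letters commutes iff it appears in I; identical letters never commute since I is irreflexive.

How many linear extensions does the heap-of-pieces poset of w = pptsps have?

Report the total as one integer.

piece 0:p — minimal
piece 1:p rests on {0:p}
piece 2:t — minimal
piece 3:s — minimal
piece 4:p rests on {1:p}
piece 5:s rests on {3:s}
minimal pieces: {0:p, 2:t, 3:s}
ways to finish when only these pieces remain (= sum over removing one remaining piece with nothing left below it):
  1 left: {2}→1  {4}→1  {5}→1
  2 left: {1,4}→1  {2,4}→2  {2,5}→2  {3,5}→1  {4,5}→2
  3 left: {0,1,4}→1  {1,2,4}→3  {1,4,5}→3  {2,3,5}→3  {2,4,5}→6  {3,4,5}→3
  4 left: {0,1,2,4}→4  {0,1,4,5}→4  {1,2,4,5}→12  {1,3,4,5}→6  {2,3,4,5}→12
  placing 0:p first → 30 extensions
  placing 2:t first → 10 extensions
  placing 3:s first → 20 extensions
total linear extensions = 60

60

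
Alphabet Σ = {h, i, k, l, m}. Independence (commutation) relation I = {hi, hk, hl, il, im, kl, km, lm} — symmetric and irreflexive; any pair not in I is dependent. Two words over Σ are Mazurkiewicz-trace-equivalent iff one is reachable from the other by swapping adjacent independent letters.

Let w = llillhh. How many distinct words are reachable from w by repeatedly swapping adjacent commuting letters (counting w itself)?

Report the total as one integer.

drop 0:l onto floor
drop 1:l onto {0:l}
drop 2:i onto floor
drop 3:l onto {1:l}
drop 4:l onto {3:l}
drop 5:h onto floor
drop 6:h onto {5:h}
ground layer = {0:l, 2:i, 5:h}
drop-orders for the pieces not yet dropped (sum over which currently-grounded one goes next):
  1 to go: {2} 1  {4} 1  {6} 1
  2 to go: {2,4} 2  {2,6} 2  {3,4} 1  {4,6} 2  {5,6} 1
  3 to go: {1,3,4} 1  {2,3,4} 3  {2,4,6} 6  {2,5,6} 3  {3,4,6} 3  {4,5,6} 3
  4 to go: {0,1,3,4} 1  {1,2,3,4} 4  {1,3,4,6} 4  {2,3,4,6} 12  {2,4,5,6} 12  {3,4,5,6} 6
  5 to go: {0,1,2,3,4} 5  {0,1,3,4,6} 5  {1,2,3,4,6} 20  {1,3,4,5,6} 10  {2,3,4,5,6} 30
  if 0:l drops first: 60 orders
  if 2:i drops first: 15 orders
  if 5:h drops first: 30 orders
heap linearizations: 105

105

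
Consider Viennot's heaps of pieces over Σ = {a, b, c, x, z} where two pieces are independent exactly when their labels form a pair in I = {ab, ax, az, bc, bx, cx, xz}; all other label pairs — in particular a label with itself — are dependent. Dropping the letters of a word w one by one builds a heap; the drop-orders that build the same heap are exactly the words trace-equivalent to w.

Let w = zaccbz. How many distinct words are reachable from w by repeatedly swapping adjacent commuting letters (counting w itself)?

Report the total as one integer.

7

#0=z has no predecessor
#1=a has no predecessor
#2=c depends on [0:z, 1:a]
#3=c depends on [2:c]
#4=b depends on [0:z]
#5=z depends on [3:c, 4:b]
sources: [0:z, 1:a]
N(rest) = Σ N(rest − s) over sources s of rest; N(one piece) = 1:
  size 1 → [5]=1
  size 2 → [3,5]=1  [4,5]=1
  size 3 → [2,3,5]=1  [3,4,5]=2
  size 4 → [1,2,3,5]=1  [2,3,4,5]=3
  first=0(z) contributes 4
  first=1(a) contributes 3
|[w]| = 7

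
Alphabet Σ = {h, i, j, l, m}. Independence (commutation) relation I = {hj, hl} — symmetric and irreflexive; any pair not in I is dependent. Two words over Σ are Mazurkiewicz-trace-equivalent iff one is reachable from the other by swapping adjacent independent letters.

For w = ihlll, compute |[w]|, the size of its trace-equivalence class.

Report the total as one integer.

drop 0:i onto floor
drop 1:h onto {0:i}
drop 2:l onto {0:i}
drop 3:l onto {2:l}
drop 4:l onto {3:l}
ground layer = {0:i}
drop-orders for the pieces not yet dropped (sum over which currently-grounded one goes next):
  1 to go: {1} 1  {4} 1
  2 to go: {1,4} 2  {3,4} 1
  3 to go: {1,3,4} 3  {2,3,4} 1
  if 0:i drops first: 4 orders

4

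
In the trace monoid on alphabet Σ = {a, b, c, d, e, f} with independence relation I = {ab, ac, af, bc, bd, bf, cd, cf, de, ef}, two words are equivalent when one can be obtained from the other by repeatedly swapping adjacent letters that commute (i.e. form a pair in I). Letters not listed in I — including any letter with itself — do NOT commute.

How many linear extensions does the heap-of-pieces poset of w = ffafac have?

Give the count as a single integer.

60

piece 0:f — minimal
piece 1:f rests on {0:f}
piece 2:a — minimal
piece 3:f rests on {1:f}
piece 4:a rests on {2:a}
piece 5:c — minimal
minimal pieces: {0:f, 2:a, 5:c}
ways to finish when only these pieces remain (= sum over removing one remaining piece with nothing left below it):
  1 left: {3}→1  {4}→1  {5}→1
  2 left: {1,3}→1  {2,4}→1  {3,4}→2  {3,5}→2  {4,5}→2
  3 left: {0,1,3}→1  {1,3,4}→3  {1,3,5}→3  {2,3,4}→3  {2,4,5}→3  {3,4,5}→6
  4 left: {0,1,3,4}→4  {0,1,3,5}→4  {1,2,3,4}→6  {1,3,4,5}→12  {2,3,4,5}→12
  placing 0:f first → 30 extensions
  placing 2:a first → 20 extensions
  placing 5:c first → 10 extensions
total linear extensions = 60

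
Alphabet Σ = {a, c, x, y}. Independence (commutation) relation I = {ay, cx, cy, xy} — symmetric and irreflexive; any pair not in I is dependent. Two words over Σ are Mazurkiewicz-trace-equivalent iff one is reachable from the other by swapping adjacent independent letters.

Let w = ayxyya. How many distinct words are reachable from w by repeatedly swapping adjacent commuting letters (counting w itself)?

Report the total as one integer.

20

0(a) covers ∅
1(y) covers ∅
2(x) covers 0:a
3(y) covers 1:y
4(y) covers 3:y
5(a) covers 2:x
floor of heap: 0:a, 1:y
completions by unplaced set U, small U first (add the entries for U minus each lowest piece of U):
  |U|=1: {4}:1  {5}:1
  |U|=2: {2,5}:1  {3,4}:1  {4,5}:2
  |U|=3: {0,2,5}:1  {1,3,4}:1  {2,4,5}:3  {3,4,5}:3
  |U|=4: {0,2,4,5}:4  {1,3,4,5}:4  {2,3,4,5}:6
  start at 0(a): 10
  start at 1(y): 10
sum over floor = 20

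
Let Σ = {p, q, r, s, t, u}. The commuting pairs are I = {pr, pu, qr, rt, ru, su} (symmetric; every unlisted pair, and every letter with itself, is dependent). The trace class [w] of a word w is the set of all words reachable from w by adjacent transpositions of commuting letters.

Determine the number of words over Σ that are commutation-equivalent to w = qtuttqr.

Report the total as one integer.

drop 0:q onto floor
drop 1:t onto {0:q}
drop 2:u onto {1:t}
drop 3:t onto {2:u}
drop 4:t onto {3:t}
drop 5:q onto {4:t}
drop 6:r onto floor
ground layer = {0:q, 6:r}
drop-orders for the pieces not yet dropped (sum over which currently-grounded one goes next):
  1 to go: {5} 1  {6} 1
  2 to go: {4,5} 1  {5,6} 2
  3 to go: {3,4,5} 1  {4,5,6} 3
  4 to go: {2,3,4,5} 1  {3,4,5,6} 4
  5 to go: {1,2,3,4,5} 1  {2,3,4,5,6} 5
  if 0:q drops first: 6 orders
  if 6:r drops first: 1 orders
heap linearizations: 7

7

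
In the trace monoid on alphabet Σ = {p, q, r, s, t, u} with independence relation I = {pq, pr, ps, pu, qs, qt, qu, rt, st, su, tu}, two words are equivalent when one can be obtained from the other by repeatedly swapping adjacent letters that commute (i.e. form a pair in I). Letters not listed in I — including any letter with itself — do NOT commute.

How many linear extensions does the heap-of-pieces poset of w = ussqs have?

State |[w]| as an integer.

20

0(u) covers ∅
1(s) covers ∅
2(s) covers 1:s
3(q) covers ∅
4(s) covers 2:s
floor of heap: 0:u, 1:s, 3:q
completions by unplaced set U, small U first (add the entries for U minus each lowest piece of U):
  |U|=1: {0}:1  {3}:1  {4}:1
  |U|=2: {0,3}:2  {0,4}:2  {2,4}:1  {3,4}:2
  |U|=3: {0,2,4}:3  {0,3,4}:6  {1,2,4}:1  {2,3,4}:3
  start at 0(u): 4
  start at 1(s): 12
  start at 3(q): 4
sum over floor = 20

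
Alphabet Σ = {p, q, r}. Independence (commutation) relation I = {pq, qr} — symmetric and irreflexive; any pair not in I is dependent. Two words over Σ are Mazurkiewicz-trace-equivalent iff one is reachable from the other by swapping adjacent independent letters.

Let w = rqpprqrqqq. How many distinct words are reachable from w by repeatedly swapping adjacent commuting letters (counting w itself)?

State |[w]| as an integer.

0(r) covers ∅
1(q) covers ∅
2(p) covers 0:r
3(p) covers 2:p
4(r) covers 3:p
5(q) covers 1:q
6(r) covers 4:r
7(q) covers 5:q
8(q) covers 7:q
9(q) covers 8:q
floor of heap: 0:r, 1:q
completions by unplaced set U, small U first (add the entries for U minus each lowest piece of U):
  |U|=1: {6}:1  {9}:1
  |U|=2: {4,6}:1  {6,9}:2  {8,9}:1
  |U|=3: {3,4,6}:1  {4,6,9}:3  {6,8,9}:3  {7,8,9}:1
  |U|=4: {2,3,4,6}:1  {3,4,6,9}:4  {4,6,8,9}:6  {5,7,8,9}:1  {6,7,8,9}:4
  |U|=5: {0,2,3,4,6}:1  {1,5,7,8,9}:1  {2,3,4,6,9}:5  {3,4,6,8,9}:10  {4,6,7,8,9}:10  {5,6,7,8,9}:5
  |U|=6: {0,2,3,4,6,9}:6  {1,5,6,7,8,9}:6  {2,3,4,6,8,9}:15  {3,4,6,7,8,9}:20  {4,5,6,7,8,9}:15
  |U|=7: {0,2,3,4,6,8,9}:21  {1,4,5,6,7,8,9}:21  {2,3,4,6,7,8,9}:35  {3,4,5,6,7,8,9}:35
  |U|=8: {0,2,3,4,6,7,8,9}:56  {1,3,4,5,6,7,8,9}:56  {2,3,4,5,6,7,8,9}:70
  start at 0(r): 126
  start at 1(q): 126
sum over floor = 252

252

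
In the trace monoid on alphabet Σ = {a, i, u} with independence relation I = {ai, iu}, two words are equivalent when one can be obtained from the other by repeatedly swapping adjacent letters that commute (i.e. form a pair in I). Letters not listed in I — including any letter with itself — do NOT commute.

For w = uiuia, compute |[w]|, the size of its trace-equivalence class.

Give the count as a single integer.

10

0(u) covers ∅
1(i) covers ∅
2(u) covers 0:u
3(i) covers 1:i
4(a) covers 2:u
floor of heap: 0:u, 1:i
completions by unplaced set U, small U first (add the entries for U minus each lowest piece of U):
  |U|=1: {3}:1  {4}:1
  |U|=2: {1,3}:1  {2,4}:1  {3,4}:2
  |U|=3: {0,2,4}:1  {1,3,4}:3  {2,3,4}:3
  start at 0(u): 6
  start at 1(i): 4
sum over floor = 10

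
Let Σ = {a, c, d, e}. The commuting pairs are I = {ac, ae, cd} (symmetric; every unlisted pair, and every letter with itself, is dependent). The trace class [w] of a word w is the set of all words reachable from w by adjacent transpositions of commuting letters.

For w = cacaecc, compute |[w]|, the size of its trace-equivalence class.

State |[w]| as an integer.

21

#0=c has no predecessor
#1=a has no predecessor
#2=c depends on [0:c]
#3=a depends on [1:a]
#4=e depends on [2:c]
#5=c depends on [4:e]
#6=c depends on [5:c]
sources: [0:c, 1:a]
N(rest) = Σ N(rest − s) over sources s of rest; N(one piece) = 1:
  size 1 → [3]=1  [6]=1
  size 2 → [1,3]=1  [3,6]=2  [5,6]=1
  size 3 → [1,3,6]=3  [3,5,6]=3  [4,5,6]=1
  size 4 → [1,3,5,6]=6  [2,4,5,6]=1  [3,4,5,6]=4
  size 5 → [0,2,4,5,6]=1  [1,3,4,5,6]=10  [2,3,4,5,6]=5
  first=0(c) contributes 15
  first=1(a) contributes 6
|[w]| = 21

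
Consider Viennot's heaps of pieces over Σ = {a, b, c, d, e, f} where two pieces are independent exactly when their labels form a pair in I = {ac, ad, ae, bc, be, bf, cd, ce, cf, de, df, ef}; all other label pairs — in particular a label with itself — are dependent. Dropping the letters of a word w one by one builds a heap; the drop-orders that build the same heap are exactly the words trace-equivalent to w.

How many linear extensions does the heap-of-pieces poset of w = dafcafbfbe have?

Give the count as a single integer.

2520

piece 0:d — minimal
piece 1:a — minimal
piece 2:f rests on {1:a}
piece 3:c — minimal
piece 4:a rests on {2:f}
piece 5:f rests on {4:a}
piece 6:b rests on {0:d, 4:a}
piece 7:f rests on {5:f}
piece 8:b rests on {6:b}
piece 9:e — minimal
minimal pieces: {0:d, 1:a, 3:c, 9:e}
ways to finish when only these pieces remain (= sum over removing one remaining piece with nothing left below it):
  1 left: {3}→1  {7}→1  {8}→1  {9}→1
  2 left: {3,7}→2  {3,8}→2  {3,9}→2  {5,7}→1  {6,8}→1  {7,8}→2  {7,9}→2  {8,9}→2
  3 left: {0,6,8}→1  {3,5,7}→3  {3,6,8}→3  {3,7,8}→6  {3,7,9}→6  {3,8,9}→6  {5,7,8}→3  {5,7,9}→3  {6,7,8}→3  {6,8,9}→3  {7,8,9}→6
  4 left: {0,3,6,8}→4  {0,6,7,8}→4  {0,6,8,9}→4  {3,5,7,8}→12  {3,5,7,9}→12  {3,6,7,8}→12  {3,6,8,9}→12  {3,7,8,9}→24  {5,6,7,8}→6  {5,7,8,9}→12  {6,7,8,9}→12
  5 left: {0,3,6,7,8}→20  {0,3,6,8,9}→20  {0,5,6,7,8}→10  {0,6,7,8,9}→20  {3,5,6,7,8}→30  {3,5,7,8,9}→60  {3,6,7,8,9}→60  {4,5,6,7,8}→6  {5,6,7,8,9}→30
  6 left: {0,3,5,6,7,8}→60  {0,3,6,7,8,9}→120  {0,4,5,6,7,8}→16  {0,5,6,7,8,9}→60  {2,4,5,6,7,8}→6  {3,4,5,6,7,8}→36  {3,5,6,7,8,9}→180  {4,5,6,7,8,9}→36
  7 left: {0,2,4,5,6,7,8}→22  {0,3,4,5,6,7,8}→112  {0,3,5,6,7,8,9}→420  {0,4,5,6,7,8,9}→112  {1,2,4,5,6,7,8}→6  {2,3,4,5,6,7,8}→42  {2,4,5,6,7,8,9}→42  {3,4,5,6,7,8,9}→252
  8 left: {0,1,2,4,5,6,7,8}→28  {0,2,3,4,5,6,7,8}→176  {0,2,4,5,6,7,8,9}→176  {0,3,4,5,6,7,8,9}→896  {1,2,3,4,5,6,7,8}→48  {1,2,4,5,6,7,8,9}→48  {2,3,4,5,6,7,8,9}→336
  placing 0:d first → 432 extensions
  placing 1:a first → 1584 extensions
  placing 3:c first → 252 extensions
  placing 9:e first → 252 extensions
total linear extensions = 2520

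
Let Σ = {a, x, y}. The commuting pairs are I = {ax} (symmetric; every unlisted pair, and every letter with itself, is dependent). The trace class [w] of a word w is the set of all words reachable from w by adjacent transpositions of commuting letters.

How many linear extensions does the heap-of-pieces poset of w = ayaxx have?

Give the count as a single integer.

3

0(a) covers ∅
1(y) covers 0:a
2(a) covers 1:y
3(x) covers 1:y
4(x) covers 3:x
floor of heap: 0:a
completions by unplaced set U, small U first (add the entries for U minus each lowest piece of U):
  |U|=1: {2}:1  {4}:1
  |U|=2: {2,4}:2  {3,4}:1
  |U|=3: {2,3,4}:3
  start at 0(a): 3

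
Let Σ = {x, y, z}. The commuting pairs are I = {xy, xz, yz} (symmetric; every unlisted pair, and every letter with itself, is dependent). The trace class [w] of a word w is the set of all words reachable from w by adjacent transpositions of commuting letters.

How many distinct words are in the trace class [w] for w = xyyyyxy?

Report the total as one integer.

drop 0:x onto floor
drop 1:y onto floor
drop 2:y onto {1:y}
drop 3:y onto {2:y}
drop 4:y onto {3:y}
drop 5:x onto {0:x}
drop 6:y onto {4:y}
ground layer = {0:x, 1:y}
drop-orders for the pieces not yet dropped (sum over which currently-grounded one goes next):
  1 to go: {5} 1  {6} 1
  2 to go: {0,5} 1  {4,6} 1  {5,6} 2
  3 to go: {0,5,6} 3  {3,4,6} 1  {4,5,6} 3
  4 to go: {0,4,5,6} 6  {2,3,4,6} 1  {3,4,5,6} 4
  5 to go: {0,3,4,5,6} 10  {1,2,3,4,6} 1  {2,3,4,5,6} 5
  if 0:x drops first: 6 orders
  if 1:y drops first: 15 orders
heap linearizations: 21

21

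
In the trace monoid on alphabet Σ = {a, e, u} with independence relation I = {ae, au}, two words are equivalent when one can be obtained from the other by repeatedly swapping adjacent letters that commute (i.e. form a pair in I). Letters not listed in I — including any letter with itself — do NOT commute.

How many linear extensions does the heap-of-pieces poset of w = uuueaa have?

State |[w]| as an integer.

#0=u has no predecessor
#1=u depends on [0:u]
#2=u depends on [1:u]
#3=e depends on [2:u]
#4=a has no predecessor
#5=a depends on [4:a]
sources: [0:u, 4:a]
N(rest) = Σ N(rest − s) over sources s of rest; N(one piece) = 1:
  size 1 → [3]=1  [5]=1
  size 2 → [2,3]=1  [3,5]=2  [4,5]=1
  size 3 → [1,2,3]=1  [2,3,5]=3  [3,4,5]=3
  size 4 → [0,1,2,3]=1  [1,2,3,5]=4  [2,3,4,5]=6
  first=0(u) contributes 10
  first=4(a) contributes 5
|[w]| = 15

15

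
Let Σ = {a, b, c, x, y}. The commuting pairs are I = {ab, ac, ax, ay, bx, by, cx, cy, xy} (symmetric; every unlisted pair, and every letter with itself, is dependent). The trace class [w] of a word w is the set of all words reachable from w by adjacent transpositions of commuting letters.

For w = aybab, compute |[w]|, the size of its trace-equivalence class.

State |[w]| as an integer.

30

piece 0:a — minimal
piece 1:y — minimal
piece 2:b — minimal
piece 3:a rests on {0:a}
piece 4:b rests on {2:b}
minimal pieces: {0:a, 1:y, 2:b}
ways to finish when only these pieces remain (= sum over removing one remaining piece with nothing left below it):
  1 left: {1}→1  {3}→1  {4}→1
  2 left: {0,3}→1  {1,3}→2  {1,4}→2  {2,4}→1  {3,4}→2
  3 left: {0,1,3}→3  {0,3,4}→3  {1,2,4}→3  {1,3,4}→6  {2,3,4}→3
  placing 0:a first → 12 extensions
  placing 1:y first → 6 extensions
  placing 2:b first → 12 extensions
total linear extensions = 30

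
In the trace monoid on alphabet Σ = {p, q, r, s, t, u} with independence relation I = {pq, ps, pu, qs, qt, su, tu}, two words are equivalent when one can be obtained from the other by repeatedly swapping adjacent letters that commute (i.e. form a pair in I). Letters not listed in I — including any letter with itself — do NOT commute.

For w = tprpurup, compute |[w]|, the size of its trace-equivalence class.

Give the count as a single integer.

4

#0=t has no predecessor
#1=p depends on [0:t]
#2=r depends on [1:p]
#3=p depends on [2:r]
#4=u depends on [2:r]
#5=r depends on [3:p, 4:u]
#6=u depends on [5:r]
#7=p depends on [5:r]
sources: [0:t]
N(rest) = Σ N(rest − s) over sources s of rest; N(one piece) = 1:
  size 1 → [6]=1  [7]=1
  size 2 → [6,7]=2
  size 3 → [5,6,7]=2
  size 4 → [3,5,6,7]=2  [4,5,6,7]=2
  size 5 → [3,4,5,6,7]=4
  size 6 → [2,3,4,5,6,7]=4
  first=0(t) contributes 4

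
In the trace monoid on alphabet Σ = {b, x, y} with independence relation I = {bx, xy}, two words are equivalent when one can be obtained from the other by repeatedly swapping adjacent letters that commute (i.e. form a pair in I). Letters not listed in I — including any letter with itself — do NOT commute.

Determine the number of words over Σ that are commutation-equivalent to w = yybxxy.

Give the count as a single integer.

#0=y has no predecessor
#1=y depends on [0:y]
#2=b depends on [1:y]
#3=x has no predecessor
#4=x depends on [3:x]
#5=y depends on [2:b]
sources: [0:y, 3:x]
N(rest) = Σ N(rest − s) over sources s of rest; N(one piece) = 1:
  size 1 → [4]=1  [5]=1
  size 2 → [2,5]=1  [3,4]=1  [4,5]=2
  size 3 → [1,2,5]=1  [2,4,5]=3  [3,4,5]=3
  size 4 → [0,1,2,5]=1  [1,2,4,5]=4  [2,3,4,5]=6
  first=0(y) contributes 10
  first=3(x) contributes 5
|[w]| = 15

15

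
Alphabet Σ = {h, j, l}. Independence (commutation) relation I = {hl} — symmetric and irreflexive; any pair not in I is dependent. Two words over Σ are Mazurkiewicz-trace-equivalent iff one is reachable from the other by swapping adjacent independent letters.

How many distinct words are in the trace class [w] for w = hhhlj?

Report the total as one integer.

#0=h has no predecessor
#1=h depends on [0:h]
#2=h depends on [1:h]
#3=l has no predecessor
#4=j depends on [2:h, 3:l]
sources: [0:h, 3:l]
N(rest) = Σ N(rest − s) over sources s of rest; N(one piece) = 1:
  size 1 → [4]=1
  size 2 → [2,4]=1  [3,4]=1
  size 3 → [1,2,4]=1  [2,3,4]=2
  first=0(h) contributes 3
  first=3(l) contributes 1
|[w]| = 4

4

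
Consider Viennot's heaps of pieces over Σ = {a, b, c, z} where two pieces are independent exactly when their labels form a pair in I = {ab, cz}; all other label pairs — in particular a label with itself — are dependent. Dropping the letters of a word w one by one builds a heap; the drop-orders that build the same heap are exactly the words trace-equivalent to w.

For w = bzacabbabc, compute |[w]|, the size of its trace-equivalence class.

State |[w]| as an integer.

drop 0:b onto floor
drop 1:z onto {0:b}
drop 2:a onto {1:z}
drop 3:c onto {2:a}
drop 4:a onto {3:c}
drop 5:b onto {3:c}
drop 6:b onto {5:b}
drop 7:a onto {4:a}
drop 8:b onto {6:b}
drop 9:c onto {7:a, 8:b}
ground layer = {0:b}
drop-orders for the pieces not yet dropped (sum over which currently-grounded one goes next):
  1 to go: {9} 1
  2 to go: {7,9} 1  {8,9} 1
  3 to go: {4,7,9} 1  {6,8,9} 1  {7,8,9} 2
  4 to go: {4,7,8,9} 3  {5,6,8,9} 1  {6,7,8,9} 3
  5 to go: {4,6,7,8,9} 6  {5,6,7,8,9} 4
  6 to go: {4,5,6,7,8,9} 10
  7 to go: {3,4,5,6,7,8,9} 10
  8 to go: {2,3,4,5,6,7,8,9} 10
  if 0:b drops first: 10 orders

10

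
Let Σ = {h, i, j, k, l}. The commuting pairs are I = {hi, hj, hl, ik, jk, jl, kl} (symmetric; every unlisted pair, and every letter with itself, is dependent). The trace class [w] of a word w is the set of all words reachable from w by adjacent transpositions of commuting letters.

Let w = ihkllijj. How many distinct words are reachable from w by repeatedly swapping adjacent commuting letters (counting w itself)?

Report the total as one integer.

#0=i has no predecessor
#1=h has no predecessor
#2=k depends on [1:h]
#3=l depends on [0:i]
#4=l depends on [3:l]
#5=i depends on [4:l]
#6=j depends on [5:i]
#7=j depends on [6:j]
sources: [0:i, 1:h]
N(rest) = Σ N(rest − s) over sources s of rest; N(one piece) = 1:
  size 1 → [2]=1  [7]=1
  size 2 → [1,2]=1  [2,7]=2  [6,7]=1
  size 3 → [1,2,7]=3  [2,6,7]=3  [5,6,7]=1
  size 4 → [1,2,6,7]=6  [2,5,6,7]=4  [4,5,6,7]=1
  size 5 → [1,2,5,6,7]=10  [2,4,5,6,7]=5  [3,4,5,6,7]=1
  size 6 → [0,3,4,5,6,7]=1  [1,2,4,5,6,7]=15  [2,3,4,5,6,7]=6
  first=0(i) contributes 21
  first=1(h) contributes 7
|[w]| = 28

28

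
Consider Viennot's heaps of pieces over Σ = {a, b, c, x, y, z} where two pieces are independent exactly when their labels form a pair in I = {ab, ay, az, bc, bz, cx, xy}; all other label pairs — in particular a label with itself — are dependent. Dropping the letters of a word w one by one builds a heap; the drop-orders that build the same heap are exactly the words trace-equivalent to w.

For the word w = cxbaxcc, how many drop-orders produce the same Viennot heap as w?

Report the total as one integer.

21

piece 0:c — minimal
piece 1:x — minimal
piece 2:b rests on {1:x}
piece 3:a rests on {0:c, 1:x}
piece 4:x rests on {2:b, 3:a}
piece 5:c rests on {3:a}
piece 6:c rests on {5:c}
minimal pieces: {0:c, 1:x}
ways to finish when only these pieces remain (= sum over removing one remaining piece with nothing left below it):
  1 left: {4}→1  {6}→1
  2 left: {2,4}→1  {4,6}→2  {5,6}→1
  3 left: {2,4,6}→3  {4,5,6}→3
  4 left: {2,4,5,6}→6  {3,4,5,6}→3
  5 left: {0,3,4,5,6}→3  {2,3,4,5,6}→9
  placing 0:c first → 9 extensions
  placing 1:x first → 12 extensions
total linear extensions = 21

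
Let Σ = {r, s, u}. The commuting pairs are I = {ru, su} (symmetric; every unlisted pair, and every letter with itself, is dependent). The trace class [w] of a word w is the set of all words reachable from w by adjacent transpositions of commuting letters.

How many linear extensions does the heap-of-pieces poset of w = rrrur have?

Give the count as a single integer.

#0=r has no predecessor
#1=r depends on [0:r]
#2=r depends on [1:r]
#3=u has no predecessor
#4=r depends on [2:r]
sources: [0:r, 3:u]
N(rest) = Σ N(rest − s) over sources s of rest; N(one piece) = 1:
  size 1 → [3]=1  [4]=1
  size 2 → [2,4]=1  [3,4]=2
  size 3 → [1,2,4]=1  [2,3,4]=3
  first=0(r) contributes 4
  first=3(u) contributes 1
|[w]| = 5

5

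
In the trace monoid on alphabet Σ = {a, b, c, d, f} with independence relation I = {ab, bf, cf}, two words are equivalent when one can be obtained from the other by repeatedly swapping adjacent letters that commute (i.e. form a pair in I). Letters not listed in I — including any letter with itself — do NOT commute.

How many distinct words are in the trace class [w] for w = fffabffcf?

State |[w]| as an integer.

26

piece 0:f — minimal
piece 1:f rests on {0:f}
piece 2:f rests on {1:f}
piece 3:a rests on {2:f}
piece 4:b — minimal
piece 5:f rests on {3:a}
piece 6:f rests on {5:f}
piece 7:c rests on {3:a, 4:b}
piece 8:f rests on {6:f}
minimal pieces: {0:f, 4:b}
ways to finish when only these pieces remain (= sum over removing one remaining piece with nothing left below it):
  1 left: {7}→1  {8}→1
  2 left: {4,7}→1  {6,8}→1  {7,8}→2
  3 left: {4,7,8}→3  {5,6,8}→1  {6,7,8}→3
  4 left: {4,6,7,8}→6  {5,6,7,8}→4
  5 left: {3,5,6,7,8}→4  {4,5,6,7,8}→10
  6 left: {2,3,5,6,7,8}→4  {3,4,5,6,7,8}→14
  7 left: {1,2,3,5,6,7,8}→4  {2,3,4,5,6,7,8}→18
  placing 0:f first → 22 extensions
  placing 4:b first → 4 extensions
total linear extensions = 26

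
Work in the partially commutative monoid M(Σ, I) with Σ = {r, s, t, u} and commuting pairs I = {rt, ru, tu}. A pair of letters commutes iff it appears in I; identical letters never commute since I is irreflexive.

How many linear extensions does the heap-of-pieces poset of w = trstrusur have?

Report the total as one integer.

0(t) covers ∅
1(r) covers ∅
2(s) covers 0:t, 1:r
3(t) covers 2:s
4(r) covers 2:s
5(u) covers 2:s
6(s) covers 3:t, 4:r, 5:u
7(u) covers 6:s
8(r) covers 6:s
floor of heap: 0:t, 1:r
completions by unplaced set U, small U first (add the entries for U minus each lowest piece of U):
  |U|=1: {7}:1  {8}:1
  |U|=2: {7,8}:2
  |U|=3: {6,7,8}:2
  |U|=4: {3,6,7,8}:2  {4,6,7,8}:2  {5,6,7,8}:2
  |U|=5: {3,4,6,7,8}:4  {3,5,6,7,8}:4  {4,5,6,7,8}:4
  |U|=6: {3,4,5,6,7,8}:12
  |U|=7: {2,3,4,5,6,7,8}:12
  start at 0(t): 12
  start at 1(r): 12
sum over floor = 24

24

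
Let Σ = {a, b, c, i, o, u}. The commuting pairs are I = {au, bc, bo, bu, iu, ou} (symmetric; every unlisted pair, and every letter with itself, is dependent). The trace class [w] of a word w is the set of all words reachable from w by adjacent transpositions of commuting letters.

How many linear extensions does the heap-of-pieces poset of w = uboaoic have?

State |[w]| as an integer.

12

#0=u has no predecessor
#1=b has no predecessor
#2=o has no predecessor
#3=a depends on [1:b, 2:o]
#4=o depends on [3:a]
#5=i depends on [4:o]
#6=c depends on [0:u, 5:i]
sources: [0:u, 1:b, 2:o]
N(rest) = Σ N(rest − s) over sources s of rest; N(one piece) = 1:
  size 1 → [6]=1
  size 2 → [0,6]=1  [5,6]=1
  size 3 → [0,5,6]=2  [4,5,6]=1
  size 4 → [0,4,5,6]=3  [3,4,5,6]=1
  size 5 → [0,3,4,5,6]=4  [1,3,4,5,6]=1  [2,3,4,5,6]=1
  first=0(u) contributes 2
  first=1(b) contributes 5
  first=2(o) contributes 5
|[w]| = 12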